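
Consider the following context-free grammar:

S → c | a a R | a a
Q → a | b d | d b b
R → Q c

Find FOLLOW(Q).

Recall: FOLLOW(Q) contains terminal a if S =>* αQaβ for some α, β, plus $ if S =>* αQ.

We compute FOLLOW(Q) using the standard algorithm.
FOLLOW(S) starts with {$}.
FIRST(Q) = {a, b, d}
FIRST(R) = {a, b, d}
FIRST(S) = {a, c}
FOLLOW(Q) = {c}
FOLLOW(R) = {$}
FOLLOW(S) = {$}
Therefore, FOLLOW(Q) = {c}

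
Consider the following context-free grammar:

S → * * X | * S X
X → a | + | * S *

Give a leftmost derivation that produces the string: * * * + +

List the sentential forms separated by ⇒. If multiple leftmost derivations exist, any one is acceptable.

S ⇒ * S X ⇒ * * * X X ⇒ * * * + X ⇒ * * * + +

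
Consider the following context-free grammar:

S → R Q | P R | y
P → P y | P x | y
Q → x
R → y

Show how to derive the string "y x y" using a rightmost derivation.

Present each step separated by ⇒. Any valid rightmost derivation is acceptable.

S ⇒ P R ⇒ P y ⇒ P x y ⇒ y x y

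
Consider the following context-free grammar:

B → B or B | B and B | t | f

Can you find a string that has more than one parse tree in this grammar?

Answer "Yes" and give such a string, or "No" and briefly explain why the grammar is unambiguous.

Yes - the string 't and f or t and t' has two distinct parse trees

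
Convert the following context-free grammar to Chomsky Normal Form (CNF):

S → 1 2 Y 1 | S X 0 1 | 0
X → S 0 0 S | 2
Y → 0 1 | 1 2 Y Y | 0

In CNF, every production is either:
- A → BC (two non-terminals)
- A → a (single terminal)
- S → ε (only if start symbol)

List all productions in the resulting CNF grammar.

T1 → 1; T2 → 2; T0 → 0; S → 0; X → 2; Y → 0; S → T1 X0; X0 → T2 X1; X1 → Y T1; S → S X2; X2 → X X3; X3 → T0 T1; X → S X4; X4 → T0 X5; X5 → T0 S; Y → T0 T1; Y → T1 X6; X6 → T2 X7; X7 → Y Y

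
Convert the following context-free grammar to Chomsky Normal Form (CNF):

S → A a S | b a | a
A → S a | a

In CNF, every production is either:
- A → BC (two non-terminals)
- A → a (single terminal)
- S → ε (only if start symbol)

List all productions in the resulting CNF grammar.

TA → a; TB → b; S → a; A → a; S → A X0; X0 → TA S; S → TB TA; A → S TA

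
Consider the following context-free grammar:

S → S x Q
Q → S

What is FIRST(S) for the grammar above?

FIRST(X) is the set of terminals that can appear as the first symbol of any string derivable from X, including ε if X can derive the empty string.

We compute FIRST(S) using the standard algorithm.
FIRST(Q) = {}
FIRST(S) = {}
Therefore, FIRST(S) = {}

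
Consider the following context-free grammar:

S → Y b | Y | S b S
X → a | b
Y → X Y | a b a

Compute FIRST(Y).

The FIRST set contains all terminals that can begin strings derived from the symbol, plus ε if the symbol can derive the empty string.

We compute FIRST(Y) using the standard algorithm.
FIRST(S) = {a, b}
FIRST(X) = {a, b}
FIRST(Y) = {a, b}
Therefore, FIRST(Y) = {a, b}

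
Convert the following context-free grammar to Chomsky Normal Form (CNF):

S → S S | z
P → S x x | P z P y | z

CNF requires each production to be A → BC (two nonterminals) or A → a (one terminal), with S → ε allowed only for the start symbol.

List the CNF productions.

S → z; TX → x; TZ → z; TY → y; P → z; S → S S; P → S X0; X0 → TX TX; P → P X1; X1 → TZ X2; X2 → P TY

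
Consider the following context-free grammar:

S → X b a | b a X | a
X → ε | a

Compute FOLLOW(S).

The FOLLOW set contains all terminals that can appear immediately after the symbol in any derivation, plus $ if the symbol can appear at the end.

We compute FOLLOW(S) using the standard algorithm.
FOLLOW(S) starts with {$}.
FIRST(S) = {a, b}
FIRST(X) = {a, ε}
FOLLOW(S) = {$}
FOLLOW(X) = {$, b}
Therefore, FOLLOW(S) = {$}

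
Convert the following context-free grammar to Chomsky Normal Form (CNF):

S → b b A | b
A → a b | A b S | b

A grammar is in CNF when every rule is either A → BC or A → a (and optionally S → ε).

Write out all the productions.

TB → b; S → b; TA → a; A → b; S → TB X0; X0 → TB A; A → TA TB; A → A X1; X1 → TB S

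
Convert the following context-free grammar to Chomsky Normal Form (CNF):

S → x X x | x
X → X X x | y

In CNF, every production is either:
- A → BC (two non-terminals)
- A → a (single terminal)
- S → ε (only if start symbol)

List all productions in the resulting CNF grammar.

TX → x; S → x; X → y; S → TX X0; X0 → X TX; X → X X1; X1 → X TX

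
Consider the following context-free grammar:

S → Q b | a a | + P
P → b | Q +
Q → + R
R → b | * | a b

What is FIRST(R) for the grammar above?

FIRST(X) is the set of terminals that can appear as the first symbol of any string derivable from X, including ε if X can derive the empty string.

We compute FIRST(R) using the standard algorithm.
FIRST(P) = {+, b}
FIRST(Q) = {+}
FIRST(R) = {*, a, b}
FIRST(S) = {+, a}
Therefore, FIRST(R) = {*, a, b}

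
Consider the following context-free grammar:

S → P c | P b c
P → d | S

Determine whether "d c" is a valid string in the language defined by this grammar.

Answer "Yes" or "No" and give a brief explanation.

Yes - a valid derivation exists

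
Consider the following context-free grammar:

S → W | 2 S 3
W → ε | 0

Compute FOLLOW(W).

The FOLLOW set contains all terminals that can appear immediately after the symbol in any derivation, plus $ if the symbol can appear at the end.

We compute FOLLOW(W) using the standard algorithm.
FOLLOW(S) starts with {$}.
FIRST(S) = {0, 2, ε}
FIRST(W) = {0, ε}
FOLLOW(S) = {$, 3}
FOLLOW(W) = {$, 3}
Therefore, FOLLOW(W) = {$, 3}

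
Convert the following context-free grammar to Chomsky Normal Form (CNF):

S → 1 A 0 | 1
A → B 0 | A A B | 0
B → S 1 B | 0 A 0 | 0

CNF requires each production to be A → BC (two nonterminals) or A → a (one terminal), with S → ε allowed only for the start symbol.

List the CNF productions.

T1 → 1; T0 → 0; S → 1; A → 0; B → 0; S → T1 X0; X0 → A T0; A → B T0; A → A X1; X1 → A B; B → S X2; X2 → T1 B; B → T0 X3; X3 → A T0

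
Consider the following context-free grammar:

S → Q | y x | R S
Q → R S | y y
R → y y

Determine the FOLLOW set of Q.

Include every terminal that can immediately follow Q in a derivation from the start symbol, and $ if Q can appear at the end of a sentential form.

We compute FOLLOW(Q) using the standard algorithm.
FOLLOW(S) starts with {$}.
FIRST(Q) = {y}
FIRST(R) = {y}
FIRST(S) = {y}
FOLLOW(Q) = {$}
FOLLOW(R) = {y}
FOLLOW(S) = {$}
Therefore, FOLLOW(Q) = {$}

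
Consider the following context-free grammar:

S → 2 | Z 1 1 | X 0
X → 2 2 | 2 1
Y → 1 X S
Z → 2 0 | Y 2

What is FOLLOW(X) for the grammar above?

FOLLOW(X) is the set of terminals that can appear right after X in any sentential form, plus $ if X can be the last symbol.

We compute FOLLOW(X) using the standard algorithm.
FOLLOW(S) starts with {$}.
FIRST(S) = {1, 2}
FIRST(X) = {2}
FIRST(Y) = {1}
FIRST(Z) = {1, 2}
FOLLOW(S) = {$, 2}
FOLLOW(X) = {0, 1, 2}
FOLLOW(Y) = {2}
FOLLOW(Z) = {1}
Therefore, FOLLOW(X) = {0, 1, 2}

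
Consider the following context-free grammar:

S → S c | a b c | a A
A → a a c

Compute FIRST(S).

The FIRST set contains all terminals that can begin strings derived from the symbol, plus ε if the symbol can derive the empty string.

We compute FIRST(S) using the standard algorithm.
FIRST(A) = {a}
FIRST(S) = {a}
Therefore, FIRST(S) = {a}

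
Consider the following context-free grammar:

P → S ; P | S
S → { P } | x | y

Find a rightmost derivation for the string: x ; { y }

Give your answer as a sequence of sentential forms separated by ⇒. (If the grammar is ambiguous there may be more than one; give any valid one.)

P ⇒ S ; P ⇒ S ; S ⇒ S ; { P } ⇒ S ; { S } ⇒ S ; { y } ⇒ x ; { y }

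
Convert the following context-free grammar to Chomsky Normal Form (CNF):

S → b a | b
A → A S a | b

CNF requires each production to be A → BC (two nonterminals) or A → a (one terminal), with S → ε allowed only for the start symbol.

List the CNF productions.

TB → b; TA → a; S → b; A → b; S → TB TA; A → A X0; X0 → S TA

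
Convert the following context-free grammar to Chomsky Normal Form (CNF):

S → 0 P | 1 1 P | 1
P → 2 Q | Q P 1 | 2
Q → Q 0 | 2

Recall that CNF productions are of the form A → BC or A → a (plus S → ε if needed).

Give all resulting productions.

T0 → 0; T1 → 1; S → 1; T2 → 2; P → 2; Q → 2; S → T0 P; S → T1 X0; X0 → T1 P; P → T2 Q; P → Q X1; X1 → P T1; Q → Q T0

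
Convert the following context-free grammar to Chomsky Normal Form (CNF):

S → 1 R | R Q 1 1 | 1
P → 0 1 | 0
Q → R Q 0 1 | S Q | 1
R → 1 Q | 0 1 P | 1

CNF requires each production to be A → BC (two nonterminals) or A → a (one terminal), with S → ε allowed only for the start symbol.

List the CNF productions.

T1 → 1; S → 1; T0 → 0; P → 0; Q → 1; R → 1; S → T1 R; S → R X0; X0 → Q X1; X1 → T1 T1; P → T0 T1; Q → R X2; X2 → Q X3; X3 → T0 T1; Q → S Q; R → T1 Q; R → T0 X4; X4 → T1 P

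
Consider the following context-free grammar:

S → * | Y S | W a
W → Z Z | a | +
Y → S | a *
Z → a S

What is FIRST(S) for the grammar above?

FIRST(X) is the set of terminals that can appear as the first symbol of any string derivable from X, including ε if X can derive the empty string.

We compute FIRST(S) using the standard algorithm.
FIRST(S) = {*, +, a}
FIRST(W) = {+, a}
FIRST(Y) = {*, +, a}
FIRST(Z) = {a}
Therefore, FIRST(S) = {*, +, a}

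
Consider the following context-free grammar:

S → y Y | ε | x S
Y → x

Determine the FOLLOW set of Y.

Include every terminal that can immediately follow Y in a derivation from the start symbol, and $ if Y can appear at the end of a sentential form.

We compute FOLLOW(Y) using the standard algorithm.
FOLLOW(S) starts with {$}.
FIRST(S) = {x, y, ε}
FIRST(Y) = {x}
FOLLOW(S) = {$}
FOLLOW(Y) = {$}
Therefore, FOLLOW(Y) = {$}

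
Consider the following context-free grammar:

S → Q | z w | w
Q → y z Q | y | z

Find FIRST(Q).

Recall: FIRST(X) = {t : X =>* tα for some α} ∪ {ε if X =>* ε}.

We compute FIRST(Q) using the standard algorithm.
FIRST(Q) = {y, z}
FIRST(S) = {w, y, z}
Therefore, FIRST(Q) = {y, z}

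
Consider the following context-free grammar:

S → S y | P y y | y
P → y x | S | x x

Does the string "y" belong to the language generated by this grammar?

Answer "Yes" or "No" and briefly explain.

Yes - a valid derivation exists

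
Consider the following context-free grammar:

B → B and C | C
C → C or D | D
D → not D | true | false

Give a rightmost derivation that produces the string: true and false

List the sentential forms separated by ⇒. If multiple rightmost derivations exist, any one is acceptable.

B ⇒ B and C ⇒ B and D ⇒ B and false ⇒ C and false ⇒ D and false ⇒ true and false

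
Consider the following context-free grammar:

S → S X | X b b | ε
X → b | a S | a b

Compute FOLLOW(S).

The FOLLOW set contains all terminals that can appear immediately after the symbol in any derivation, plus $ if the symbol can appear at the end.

We compute FOLLOW(S) using the standard algorithm.
FOLLOW(S) starts with {$}.
FIRST(S) = {a, b, ε}
FIRST(X) = {a, b}
FOLLOW(S) = {$, a, b}
FOLLOW(X) = {$, a, b}
Therefore, FOLLOW(S) = {$, a, b}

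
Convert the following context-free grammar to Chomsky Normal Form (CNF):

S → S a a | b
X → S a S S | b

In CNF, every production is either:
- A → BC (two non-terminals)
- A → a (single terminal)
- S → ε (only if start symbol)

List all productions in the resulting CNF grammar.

TA → a; S → b; X → b; S → S X0; X0 → TA TA; X → S X1; X1 → TA X2; X2 → S S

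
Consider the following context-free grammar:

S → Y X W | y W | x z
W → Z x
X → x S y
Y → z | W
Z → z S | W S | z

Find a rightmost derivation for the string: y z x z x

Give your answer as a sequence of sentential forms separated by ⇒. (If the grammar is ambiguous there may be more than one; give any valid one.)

S ⇒ y W ⇒ y Z x ⇒ y z S x ⇒ y z x z x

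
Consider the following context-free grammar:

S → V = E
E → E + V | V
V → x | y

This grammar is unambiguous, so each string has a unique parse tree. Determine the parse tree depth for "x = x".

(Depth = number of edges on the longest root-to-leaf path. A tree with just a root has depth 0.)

3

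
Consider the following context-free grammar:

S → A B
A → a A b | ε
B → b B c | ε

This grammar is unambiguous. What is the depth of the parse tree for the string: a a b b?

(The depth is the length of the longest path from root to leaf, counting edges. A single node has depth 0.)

4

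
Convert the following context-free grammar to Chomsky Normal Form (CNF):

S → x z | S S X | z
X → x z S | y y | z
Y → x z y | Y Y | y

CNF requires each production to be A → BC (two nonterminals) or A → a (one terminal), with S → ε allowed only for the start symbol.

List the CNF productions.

TX → x; TZ → z; S → z; TY → y; X → z; Y → y; S → TX TZ; S → S X0; X0 → S X; X → TX X1; X1 → TZ S; X → TY TY; Y → TX X2; X2 → TZ TY; Y → Y Y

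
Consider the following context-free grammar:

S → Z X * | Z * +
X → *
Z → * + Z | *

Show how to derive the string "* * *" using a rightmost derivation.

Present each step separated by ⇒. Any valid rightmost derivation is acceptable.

S ⇒ Z X * ⇒ Z * * ⇒ * * *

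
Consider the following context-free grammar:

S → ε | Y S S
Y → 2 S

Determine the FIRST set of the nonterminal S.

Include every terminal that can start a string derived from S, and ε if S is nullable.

We compute FIRST(S) using the standard algorithm.
FIRST(S) = {2, ε}
FIRST(Y) = {2}
Therefore, FIRST(S) = {2, ε}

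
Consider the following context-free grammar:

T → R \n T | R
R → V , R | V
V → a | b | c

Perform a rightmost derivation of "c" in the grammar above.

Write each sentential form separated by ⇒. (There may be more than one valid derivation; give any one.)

T ⇒ R ⇒ V ⇒ c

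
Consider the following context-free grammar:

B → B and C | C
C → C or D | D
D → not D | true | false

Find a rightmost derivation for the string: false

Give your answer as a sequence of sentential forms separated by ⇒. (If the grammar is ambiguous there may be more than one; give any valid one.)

B ⇒ C ⇒ D ⇒ false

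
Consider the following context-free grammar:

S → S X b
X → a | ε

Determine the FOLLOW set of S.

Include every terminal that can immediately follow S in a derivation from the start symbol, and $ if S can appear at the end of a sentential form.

We compute FOLLOW(S) using the standard algorithm.
FOLLOW(S) starts with {$}.
FIRST(S) = {}
FIRST(X) = {a, ε}
FOLLOW(S) = {$, a, b}
FOLLOW(X) = {b}
Therefore, FOLLOW(S) = {$, a, b}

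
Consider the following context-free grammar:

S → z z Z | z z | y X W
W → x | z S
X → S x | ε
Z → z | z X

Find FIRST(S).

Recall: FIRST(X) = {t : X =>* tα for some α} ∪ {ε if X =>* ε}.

We compute FIRST(S) using the standard algorithm.
FIRST(S) = {y, z}
FIRST(W) = {x, z}
FIRST(X) = {y, z, ε}
FIRST(Z) = {z}
Therefore, FIRST(S) = {y, z}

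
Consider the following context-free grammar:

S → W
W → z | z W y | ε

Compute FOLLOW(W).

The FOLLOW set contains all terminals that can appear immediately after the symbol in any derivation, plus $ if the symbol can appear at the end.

We compute FOLLOW(W) using the standard algorithm.
FOLLOW(S) starts with {$}.
FIRST(S) = {z, ε}
FIRST(W) = {z, ε}
FOLLOW(S) = {$}
FOLLOW(W) = {$, y}
Therefore, FOLLOW(W) = {$, y}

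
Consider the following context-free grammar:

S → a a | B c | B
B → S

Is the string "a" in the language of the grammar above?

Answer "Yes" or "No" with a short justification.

No - no valid derivation exists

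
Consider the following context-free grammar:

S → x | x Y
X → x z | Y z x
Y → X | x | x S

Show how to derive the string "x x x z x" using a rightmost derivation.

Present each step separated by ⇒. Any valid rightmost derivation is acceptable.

S ⇒ x Y ⇒ x X ⇒ x Y z x ⇒ x x S z x ⇒ x x x z x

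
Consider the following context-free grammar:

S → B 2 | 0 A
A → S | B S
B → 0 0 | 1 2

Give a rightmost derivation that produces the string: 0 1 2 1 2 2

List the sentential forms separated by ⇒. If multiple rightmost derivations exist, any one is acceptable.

S ⇒ 0 A ⇒ 0 B S ⇒ 0 B B 2 ⇒ 0 B 1 2 2 ⇒ 0 1 2 1 2 2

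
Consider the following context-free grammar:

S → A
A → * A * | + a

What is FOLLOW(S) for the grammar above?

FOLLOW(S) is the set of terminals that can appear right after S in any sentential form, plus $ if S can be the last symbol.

We compute FOLLOW(S) using the standard algorithm.
FOLLOW(S) starts with {$}.
FIRST(A) = {*, +}
FIRST(S) = {*, +}
FOLLOW(A) = {$, *}
FOLLOW(S) = {$}
Therefore, FOLLOW(S) = {$}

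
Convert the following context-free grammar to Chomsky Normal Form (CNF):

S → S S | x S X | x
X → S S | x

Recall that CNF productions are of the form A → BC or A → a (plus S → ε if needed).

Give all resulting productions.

TX → x; S → x; X → x; S → S S; S → TX X0; X0 → S X; X → S S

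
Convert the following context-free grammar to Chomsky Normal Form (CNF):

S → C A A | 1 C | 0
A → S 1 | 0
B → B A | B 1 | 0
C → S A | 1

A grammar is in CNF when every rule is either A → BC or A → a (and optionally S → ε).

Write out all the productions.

T1 → 1; S → 0; A → 0; B → 0; C → 1; S → C X0; X0 → A A; S → T1 C; A → S T1; B → B A; B → B T1; C → S A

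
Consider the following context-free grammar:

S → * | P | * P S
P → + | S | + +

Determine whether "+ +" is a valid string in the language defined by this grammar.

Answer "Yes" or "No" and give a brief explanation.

Yes - a valid derivation exists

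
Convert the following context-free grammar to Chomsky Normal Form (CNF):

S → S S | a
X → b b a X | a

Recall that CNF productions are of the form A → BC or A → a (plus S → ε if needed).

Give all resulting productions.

S → a; TB → b; TA → a; X → a; S → S S; X → TB X0; X0 → TB X1; X1 → TA X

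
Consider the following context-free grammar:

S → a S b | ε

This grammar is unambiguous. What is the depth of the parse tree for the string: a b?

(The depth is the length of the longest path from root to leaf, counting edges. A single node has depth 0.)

2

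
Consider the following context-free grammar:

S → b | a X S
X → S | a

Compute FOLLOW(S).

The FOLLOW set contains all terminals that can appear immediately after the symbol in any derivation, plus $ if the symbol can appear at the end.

We compute FOLLOW(S) using the standard algorithm.
FOLLOW(S) starts with {$}.
FIRST(S) = {a, b}
FIRST(X) = {a, b}
FOLLOW(S) = {$, a, b}
FOLLOW(X) = {a, b}
Therefore, FOLLOW(S) = {$, a, b}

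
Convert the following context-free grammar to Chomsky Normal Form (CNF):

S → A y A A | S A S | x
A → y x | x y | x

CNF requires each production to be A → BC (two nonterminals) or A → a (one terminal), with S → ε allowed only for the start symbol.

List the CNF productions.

TY → y; S → x; TX → x; A → x; S → A X0; X0 → TY X1; X1 → A A; S → S X2; X2 → A S; A → TY TX; A → TX TY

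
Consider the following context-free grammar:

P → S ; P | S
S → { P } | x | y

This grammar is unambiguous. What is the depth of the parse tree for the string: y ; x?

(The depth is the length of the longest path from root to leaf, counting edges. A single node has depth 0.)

3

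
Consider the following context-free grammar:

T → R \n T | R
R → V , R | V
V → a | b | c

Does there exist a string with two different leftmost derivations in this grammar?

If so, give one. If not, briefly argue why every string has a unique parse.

No - every string in the language has a unique leftmost derivation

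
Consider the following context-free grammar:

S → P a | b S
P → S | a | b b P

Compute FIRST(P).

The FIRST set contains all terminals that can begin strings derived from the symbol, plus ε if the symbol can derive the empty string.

We compute FIRST(P) using the standard algorithm.
FIRST(P) = {a, b}
FIRST(S) = {a, b}
Therefore, FIRST(P) = {a, b}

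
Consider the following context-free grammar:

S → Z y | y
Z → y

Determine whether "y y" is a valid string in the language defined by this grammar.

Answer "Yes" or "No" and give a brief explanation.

Yes - a valid derivation exists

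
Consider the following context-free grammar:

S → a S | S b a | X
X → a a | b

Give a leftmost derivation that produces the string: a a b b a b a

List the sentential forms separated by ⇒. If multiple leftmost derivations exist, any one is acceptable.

S ⇒ S b a ⇒ a S b a ⇒ a S b a b a ⇒ a a S b a b a ⇒ a a X b a b a ⇒ a a b b a b a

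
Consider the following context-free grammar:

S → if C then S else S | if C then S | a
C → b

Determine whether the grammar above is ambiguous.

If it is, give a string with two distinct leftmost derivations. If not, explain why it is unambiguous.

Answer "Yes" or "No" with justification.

Yes - the string 'if b then if b then if b then a else a else a' has two distinct leftmost derivations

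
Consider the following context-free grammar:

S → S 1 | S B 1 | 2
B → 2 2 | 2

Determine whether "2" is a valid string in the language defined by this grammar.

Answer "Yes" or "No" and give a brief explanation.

Yes - a valid derivation exists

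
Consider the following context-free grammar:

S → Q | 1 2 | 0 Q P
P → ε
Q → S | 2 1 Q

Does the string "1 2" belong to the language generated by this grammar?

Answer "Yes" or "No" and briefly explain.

Yes - a valid derivation exists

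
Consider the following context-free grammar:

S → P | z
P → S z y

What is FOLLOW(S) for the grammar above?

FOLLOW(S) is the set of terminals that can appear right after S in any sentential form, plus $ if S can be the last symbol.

We compute FOLLOW(S) using the standard algorithm.
FOLLOW(S) starts with {$}.
FIRST(P) = {z}
FIRST(S) = {z}
FOLLOW(P) = {$, z}
FOLLOW(S) = {$, z}
Therefore, FOLLOW(S) = {$, z}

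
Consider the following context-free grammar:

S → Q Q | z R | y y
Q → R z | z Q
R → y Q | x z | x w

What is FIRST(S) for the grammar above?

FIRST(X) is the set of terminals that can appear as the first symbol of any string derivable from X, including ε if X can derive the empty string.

We compute FIRST(S) using the standard algorithm.
FIRST(Q) = {x, y, z}
FIRST(R) = {x, y}
FIRST(S) = {x, y, z}
Therefore, FIRST(S) = {x, y, z}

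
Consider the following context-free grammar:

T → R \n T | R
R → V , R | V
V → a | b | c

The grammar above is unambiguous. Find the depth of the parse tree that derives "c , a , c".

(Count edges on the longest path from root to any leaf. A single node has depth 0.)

5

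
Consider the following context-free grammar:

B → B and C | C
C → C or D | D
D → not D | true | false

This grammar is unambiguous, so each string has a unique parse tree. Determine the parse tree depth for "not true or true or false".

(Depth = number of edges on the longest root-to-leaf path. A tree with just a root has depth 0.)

6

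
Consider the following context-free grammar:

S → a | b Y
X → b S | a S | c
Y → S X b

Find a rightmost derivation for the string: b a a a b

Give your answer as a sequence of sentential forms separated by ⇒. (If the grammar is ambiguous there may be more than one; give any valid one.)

S ⇒ b Y ⇒ b S X b ⇒ b S a S b ⇒ b S a a b ⇒ b a a a b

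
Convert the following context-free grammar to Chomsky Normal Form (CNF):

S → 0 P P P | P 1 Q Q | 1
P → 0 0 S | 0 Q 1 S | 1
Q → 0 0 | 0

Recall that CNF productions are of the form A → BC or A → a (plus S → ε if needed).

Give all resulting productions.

T0 → 0; T1 → 1; S → 1; P → 1; Q → 0; S → T0 X0; X0 → P X1; X1 → P P; S → P X2; X2 → T1 X3; X3 → Q Q; P → T0 X4; X4 → T0 S; P → T0 X5; X5 → Q X6; X6 → T1 S; Q → T0 T0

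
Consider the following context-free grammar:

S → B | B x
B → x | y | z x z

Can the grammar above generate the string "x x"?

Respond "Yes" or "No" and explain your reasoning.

Yes - a valid derivation exists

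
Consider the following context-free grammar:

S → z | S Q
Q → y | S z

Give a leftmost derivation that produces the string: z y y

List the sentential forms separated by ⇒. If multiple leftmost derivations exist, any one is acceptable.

S ⇒ S Q ⇒ S Q Q ⇒ z Q Q ⇒ z y Q ⇒ z y y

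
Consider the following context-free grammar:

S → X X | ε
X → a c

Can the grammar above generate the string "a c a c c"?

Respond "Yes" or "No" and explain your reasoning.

No - no valid derivation exists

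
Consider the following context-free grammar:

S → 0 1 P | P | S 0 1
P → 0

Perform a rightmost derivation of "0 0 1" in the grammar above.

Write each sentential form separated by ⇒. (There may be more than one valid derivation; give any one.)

S ⇒ S 0 1 ⇒ P 0 1 ⇒ 0 0 1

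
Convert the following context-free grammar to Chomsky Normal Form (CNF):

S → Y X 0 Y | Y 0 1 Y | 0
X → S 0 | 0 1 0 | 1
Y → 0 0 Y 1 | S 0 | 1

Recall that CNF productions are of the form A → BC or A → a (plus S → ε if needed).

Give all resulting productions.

T0 → 0; T1 → 1; S → 0; X → 1; Y → 1; S → Y X0; X0 → X X1; X1 → T0 Y; S → Y X2; X2 → T0 X3; X3 → T1 Y; X → S T0; X → T0 X4; X4 → T1 T0; Y → T0 X5; X5 → T0 X6; X6 → Y T1; Y → S T0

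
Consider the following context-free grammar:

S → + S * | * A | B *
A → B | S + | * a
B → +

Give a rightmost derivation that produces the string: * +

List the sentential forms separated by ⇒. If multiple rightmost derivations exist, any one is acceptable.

S ⇒ * A ⇒ * B ⇒ * +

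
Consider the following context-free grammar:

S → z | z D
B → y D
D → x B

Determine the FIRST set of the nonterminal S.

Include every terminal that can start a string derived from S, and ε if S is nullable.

We compute FIRST(S) using the standard algorithm.
FIRST(B) = {y}
FIRST(D) = {x}
FIRST(S) = {z}
Therefore, FIRST(S) = {z}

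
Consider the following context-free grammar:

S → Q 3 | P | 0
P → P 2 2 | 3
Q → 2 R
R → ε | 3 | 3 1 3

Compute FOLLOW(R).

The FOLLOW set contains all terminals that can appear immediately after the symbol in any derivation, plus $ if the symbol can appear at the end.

We compute FOLLOW(R) using the standard algorithm.
FOLLOW(S) starts with {$}.
FIRST(P) = {3}
FIRST(Q) = {2}
FIRST(R) = {3, ε}
FIRST(S) = {0, 2, 3}
FOLLOW(P) = {$, 2}
FOLLOW(Q) = {3}
FOLLOW(R) = {3}
FOLLOW(S) = {$}
Therefore, FOLLOW(R) = {3}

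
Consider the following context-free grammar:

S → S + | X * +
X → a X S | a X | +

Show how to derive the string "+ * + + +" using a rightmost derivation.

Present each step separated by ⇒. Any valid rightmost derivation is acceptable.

S ⇒ S + ⇒ S + + ⇒ X * + + + ⇒ + * + + +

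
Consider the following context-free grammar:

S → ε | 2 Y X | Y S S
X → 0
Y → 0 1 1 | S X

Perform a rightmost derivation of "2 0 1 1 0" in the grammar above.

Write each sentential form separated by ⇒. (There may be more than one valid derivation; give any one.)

S ⇒ 2 Y X ⇒ 2 Y 0 ⇒ 2 0 1 1 0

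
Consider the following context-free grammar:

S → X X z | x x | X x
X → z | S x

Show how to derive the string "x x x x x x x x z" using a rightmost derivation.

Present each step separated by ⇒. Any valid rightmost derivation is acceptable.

S ⇒ X X z ⇒ X S x z ⇒ X x x x z ⇒ S x x x x z ⇒ X x x x x x z ⇒ S x x x x x x z ⇒ x x x x x x x x z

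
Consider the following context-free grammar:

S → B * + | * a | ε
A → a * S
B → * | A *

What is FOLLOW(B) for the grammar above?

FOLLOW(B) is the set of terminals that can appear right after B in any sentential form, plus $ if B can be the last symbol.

We compute FOLLOW(B) using the standard algorithm.
FOLLOW(S) starts with {$}.
FIRST(A) = {a}
FIRST(B) = {*, a}
FIRST(S) = {*, a, ε}
FOLLOW(A) = {*}
FOLLOW(B) = {*}
FOLLOW(S) = {$, *}
Therefore, FOLLOW(B) = {*}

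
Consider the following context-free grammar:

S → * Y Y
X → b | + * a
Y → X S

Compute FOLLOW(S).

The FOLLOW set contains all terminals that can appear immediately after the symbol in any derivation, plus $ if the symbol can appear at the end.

We compute FOLLOW(S) using the standard algorithm.
FOLLOW(S) starts with {$}.
FIRST(S) = {*}
FIRST(X) = {+, b}
FIRST(Y) = {+, b}
FOLLOW(S) = {$, +, b}
FOLLOW(X) = {*}
FOLLOW(Y) = {$, +, b}
Therefore, FOLLOW(S) = {$, +, b}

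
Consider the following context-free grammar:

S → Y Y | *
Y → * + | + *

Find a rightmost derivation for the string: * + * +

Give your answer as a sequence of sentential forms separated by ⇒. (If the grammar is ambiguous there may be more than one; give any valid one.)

S ⇒ Y Y ⇒ Y * + ⇒ * + * +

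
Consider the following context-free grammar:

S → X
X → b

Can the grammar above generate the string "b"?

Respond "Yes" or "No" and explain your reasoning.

Yes - a valid derivation exists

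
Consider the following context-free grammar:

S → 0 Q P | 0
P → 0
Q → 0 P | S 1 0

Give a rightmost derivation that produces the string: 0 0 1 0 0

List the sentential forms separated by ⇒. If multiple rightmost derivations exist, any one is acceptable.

S ⇒ 0 Q P ⇒ 0 Q 0 ⇒ 0 S 1 0 0 ⇒ 0 0 1 0 0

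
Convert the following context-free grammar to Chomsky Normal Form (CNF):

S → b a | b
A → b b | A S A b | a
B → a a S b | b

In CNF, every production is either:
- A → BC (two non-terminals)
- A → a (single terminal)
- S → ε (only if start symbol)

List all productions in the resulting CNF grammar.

TB → b; TA → a; S → b; A → a; B → b; S → TB TA; A → TB TB; A → A X0; X0 → S X1; X1 → A TB; B → TA X2; X2 → TA X3; X3 → S TB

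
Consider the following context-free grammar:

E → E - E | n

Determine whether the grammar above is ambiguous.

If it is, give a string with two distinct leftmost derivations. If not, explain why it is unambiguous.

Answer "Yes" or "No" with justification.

Yes - the string 'n - n - n - n - n' has two distinct leftmost derivations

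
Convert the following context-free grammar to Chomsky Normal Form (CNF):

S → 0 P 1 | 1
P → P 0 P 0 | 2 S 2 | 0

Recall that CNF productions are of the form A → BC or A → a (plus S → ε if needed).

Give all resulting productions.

T0 → 0; T1 → 1; S → 1; T2 → 2; P → 0; S → T0 X0; X0 → P T1; P → P X1; X1 → T0 X2; X2 → P T0; P → T2 X3; X3 → S T2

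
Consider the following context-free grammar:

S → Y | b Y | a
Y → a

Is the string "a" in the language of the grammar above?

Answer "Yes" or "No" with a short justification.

Yes - a valid derivation exists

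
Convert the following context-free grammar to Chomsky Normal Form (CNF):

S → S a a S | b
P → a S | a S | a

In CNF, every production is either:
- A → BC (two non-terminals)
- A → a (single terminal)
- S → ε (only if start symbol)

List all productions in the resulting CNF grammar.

TA → a; S → b; P → a; S → S X0; X0 → TA X1; X1 → TA S; P → TA S; P → TA S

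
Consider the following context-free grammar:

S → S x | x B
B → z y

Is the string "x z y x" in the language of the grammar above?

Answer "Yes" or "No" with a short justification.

Yes - a valid derivation exists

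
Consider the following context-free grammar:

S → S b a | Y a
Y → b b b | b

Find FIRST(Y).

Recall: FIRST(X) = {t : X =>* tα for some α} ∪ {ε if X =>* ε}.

We compute FIRST(Y) using the standard algorithm.
FIRST(S) = {b}
FIRST(Y) = {b}
Therefore, FIRST(Y) = {b}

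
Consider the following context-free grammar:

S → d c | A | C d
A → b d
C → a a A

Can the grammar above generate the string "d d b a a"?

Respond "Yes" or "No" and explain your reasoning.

No - no valid derivation exists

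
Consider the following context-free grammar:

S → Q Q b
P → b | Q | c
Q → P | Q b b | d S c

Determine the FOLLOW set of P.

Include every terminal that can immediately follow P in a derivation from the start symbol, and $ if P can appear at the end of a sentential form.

We compute FOLLOW(P) using the standard algorithm.
FOLLOW(S) starts with {$}.
FIRST(P) = {b, c, d}
FIRST(Q) = {b, c, d}
FIRST(S) = {b, c, d}
FOLLOW(P) = {b, c, d}
FOLLOW(Q) = {b, c, d}
FOLLOW(S) = {$, c}
Therefore, FOLLOW(P) = {b, c, d}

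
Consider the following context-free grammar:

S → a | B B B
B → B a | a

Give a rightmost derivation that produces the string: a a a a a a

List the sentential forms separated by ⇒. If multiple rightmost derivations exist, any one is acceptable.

S ⇒ B B B ⇒ B B B a ⇒ B B B a a ⇒ B B B a a a ⇒ B B a a a a ⇒ B a a a a a ⇒ a a a a a a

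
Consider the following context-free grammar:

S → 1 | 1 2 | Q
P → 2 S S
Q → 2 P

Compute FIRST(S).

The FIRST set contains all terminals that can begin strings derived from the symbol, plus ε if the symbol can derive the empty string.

We compute FIRST(S) using the standard algorithm.
FIRST(P) = {2}
FIRST(Q) = {2}
FIRST(S) = {1, 2}
Therefore, FIRST(S) = {1, 2}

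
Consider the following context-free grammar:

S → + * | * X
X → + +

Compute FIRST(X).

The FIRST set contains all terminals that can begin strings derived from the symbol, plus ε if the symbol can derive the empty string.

We compute FIRST(X) using the standard algorithm.
FIRST(S) = {*, +}
FIRST(X) = {+}
Therefore, FIRST(X) = {+}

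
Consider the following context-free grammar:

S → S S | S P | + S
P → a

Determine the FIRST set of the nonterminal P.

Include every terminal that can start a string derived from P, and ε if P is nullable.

We compute FIRST(P) using the standard algorithm.
FIRST(P) = {a}
FIRST(S) = {+}
Therefore, FIRST(P) = {a}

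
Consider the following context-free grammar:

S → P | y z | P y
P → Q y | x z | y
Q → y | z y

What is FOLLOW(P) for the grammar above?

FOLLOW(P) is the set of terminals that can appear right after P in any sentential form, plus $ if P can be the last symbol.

We compute FOLLOW(P) using the standard algorithm.
FOLLOW(S) starts with {$}.
FIRST(P) = {x, y, z}
FIRST(Q) = {y, z}
FIRST(S) = {x, y, z}
FOLLOW(P) = {$, y}
FOLLOW(Q) = {y}
FOLLOW(S) = {$}
Therefore, FOLLOW(P) = {$, y}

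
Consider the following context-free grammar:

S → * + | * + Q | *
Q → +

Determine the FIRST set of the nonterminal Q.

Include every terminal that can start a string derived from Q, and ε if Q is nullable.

We compute FIRST(Q) using the standard algorithm.
FIRST(Q) = {+}
FIRST(S) = {*}
Therefore, FIRST(Q) = {+}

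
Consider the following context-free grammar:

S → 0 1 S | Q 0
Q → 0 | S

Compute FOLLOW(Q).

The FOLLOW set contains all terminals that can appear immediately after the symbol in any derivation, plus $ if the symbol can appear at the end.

We compute FOLLOW(Q) using the standard algorithm.
FOLLOW(S) starts with {$}.
FIRST(Q) = {0}
FIRST(S) = {0}
FOLLOW(Q) = {0}
FOLLOW(S) = {$, 0}
Therefore, FOLLOW(Q) = {0}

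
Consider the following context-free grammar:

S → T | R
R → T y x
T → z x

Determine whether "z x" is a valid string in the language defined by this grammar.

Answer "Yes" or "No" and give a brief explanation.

Yes - a valid derivation exists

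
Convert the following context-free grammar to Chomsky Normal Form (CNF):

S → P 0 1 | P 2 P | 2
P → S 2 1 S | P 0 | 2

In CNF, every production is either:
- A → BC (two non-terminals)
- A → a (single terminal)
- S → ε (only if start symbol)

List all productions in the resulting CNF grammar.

T0 → 0; T1 → 1; T2 → 2; S → 2; P → 2; S → P X0; X0 → T0 T1; S → P X1; X1 → T2 P; P → S X2; X2 → T2 X3; X3 → T1 S; P → P T0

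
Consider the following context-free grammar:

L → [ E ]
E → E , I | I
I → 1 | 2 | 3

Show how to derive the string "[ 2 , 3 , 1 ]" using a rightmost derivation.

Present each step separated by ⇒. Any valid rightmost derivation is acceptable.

L ⇒ [ E ] ⇒ [ E , I ] ⇒ [ E , 1 ] ⇒ [ E , I , 1 ] ⇒ [ E , 3 , 1 ] ⇒ [ I , 3 , 1 ] ⇒ [ 2 , 3 , 1 ]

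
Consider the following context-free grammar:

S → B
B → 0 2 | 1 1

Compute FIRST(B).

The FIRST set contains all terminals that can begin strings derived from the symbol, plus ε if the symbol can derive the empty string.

We compute FIRST(B) using the standard algorithm.
FIRST(B) = {0, 1}
FIRST(S) = {0, 1}
Therefore, FIRST(B) = {0, 1}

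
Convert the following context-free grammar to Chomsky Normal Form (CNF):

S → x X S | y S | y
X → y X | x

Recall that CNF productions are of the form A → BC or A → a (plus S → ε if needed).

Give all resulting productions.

TX → x; TY → y; S → y; X → x; S → TX X0; X0 → X S; S → TY S; X → TY X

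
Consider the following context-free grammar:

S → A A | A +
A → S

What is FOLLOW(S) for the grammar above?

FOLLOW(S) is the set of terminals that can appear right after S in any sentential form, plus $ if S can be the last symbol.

We compute FOLLOW(S) using the standard algorithm.
FOLLOW(S) starts with {$}.
FIRST(A) = {}
FIRST(S) = {}
FOLLOW(A) = {$, +}
FOLLOW(S) = {$, +}
Therefore, FOLLOW(S) = {$, +}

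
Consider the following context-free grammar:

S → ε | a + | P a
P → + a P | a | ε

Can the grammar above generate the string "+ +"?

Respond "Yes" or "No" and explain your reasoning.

No - no valid derivation exists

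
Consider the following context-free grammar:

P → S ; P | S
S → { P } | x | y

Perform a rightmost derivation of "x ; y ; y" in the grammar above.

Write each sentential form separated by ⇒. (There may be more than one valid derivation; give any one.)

P ⇒ S ; P ⇒ S ; S ; P ⇒ S ; S ; S ⇒ S ; S ; y ⇒ S ; y ; y ⇒ x ; y ; y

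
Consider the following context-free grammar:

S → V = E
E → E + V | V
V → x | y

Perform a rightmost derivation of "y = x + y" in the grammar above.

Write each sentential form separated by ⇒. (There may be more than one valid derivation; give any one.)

S ⇒ V = E ⇒ V = E + V ⇒ V = E + y ⇒ V = V + y ⇒ V = x + y ⇒ y = x + y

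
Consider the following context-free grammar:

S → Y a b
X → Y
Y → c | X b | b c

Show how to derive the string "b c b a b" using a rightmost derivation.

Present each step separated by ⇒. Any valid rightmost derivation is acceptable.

S ⇒ Y a b ⇒ X b a b ⇒ Y b a b ⇒ b c b a b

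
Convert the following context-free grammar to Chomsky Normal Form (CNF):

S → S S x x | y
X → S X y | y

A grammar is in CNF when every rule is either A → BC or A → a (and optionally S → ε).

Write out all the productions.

TX → x; S → y; TY → y; X → y; S → S X0; X0 → S X1; X1 → TX TX; X → S X2; X2 → X TY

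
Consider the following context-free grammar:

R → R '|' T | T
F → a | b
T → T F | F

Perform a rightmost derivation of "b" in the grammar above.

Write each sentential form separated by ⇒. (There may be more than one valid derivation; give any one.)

R ⇒ T ⇒ F ⇒ b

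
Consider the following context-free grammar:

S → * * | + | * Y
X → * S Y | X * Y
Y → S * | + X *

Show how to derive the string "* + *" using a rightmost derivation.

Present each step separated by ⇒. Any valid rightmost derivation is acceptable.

S ⇒ * Y ⇒ * S * ⇒ * + *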